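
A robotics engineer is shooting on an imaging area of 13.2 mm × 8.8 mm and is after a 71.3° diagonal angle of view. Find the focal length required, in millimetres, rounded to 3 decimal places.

11.059 mm

Sensor diagonal = √(13.2² + 8.8²) = √251.6800 ≈ 15.8644 mm.
From α = 2·arctan(d/2f) we get f = d / (2·tan(α/2)).
With d = 15.8644 mm and α/2 = 35.65°, tan(α/2) ≈ 0.71725, so f ≈ 15.8644 / 1.43450 ≈ 11.0592 mm.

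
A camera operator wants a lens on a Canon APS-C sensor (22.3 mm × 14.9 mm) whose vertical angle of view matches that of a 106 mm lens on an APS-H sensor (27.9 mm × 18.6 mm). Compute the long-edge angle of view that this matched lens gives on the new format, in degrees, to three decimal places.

Equal vertical AOV ⇒ f₂ = f₁ · 14.9/18.6 = 106 × 0.80108 ≈ 84.9140 mm.
Long-edge AOV on the new format = 2·arctan(22.3 / (2 × 84.9140)) = 2·arctan(0.13131) ≈ 14.9613°.

14.961°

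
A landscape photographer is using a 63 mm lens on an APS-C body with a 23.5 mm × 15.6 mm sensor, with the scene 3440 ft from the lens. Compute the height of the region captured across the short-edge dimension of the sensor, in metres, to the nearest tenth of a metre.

259.6 m

dₒ: 3440 ft × 304.8 mm/ft = 1048511.97 mm.
Similar triangles through the lens centre give W/dₒ = h/dᵢ; with 1/f = 1/dₒ + 1/dᵢ this gives W = h·(dₒ − f)/f.
W = 15.6 mm × (1.04851e+06 − 63) / 63 = 15.6 × 16642.0471 ≈ 259615.935 mm = 259.616 m.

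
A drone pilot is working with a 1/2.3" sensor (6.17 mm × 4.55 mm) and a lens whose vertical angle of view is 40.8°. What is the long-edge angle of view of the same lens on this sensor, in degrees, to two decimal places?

53.52°

From the vertical AOV: f = 4.55 / (2·tan(20.4°)) = 4.55 / 0.74379 ≈ 6.1173 mm.
Long-edge AOV = 2·arctan(6.17 / (2 × 6.1173)) = 2·arctan(0.50431) ≈ 53.5244°.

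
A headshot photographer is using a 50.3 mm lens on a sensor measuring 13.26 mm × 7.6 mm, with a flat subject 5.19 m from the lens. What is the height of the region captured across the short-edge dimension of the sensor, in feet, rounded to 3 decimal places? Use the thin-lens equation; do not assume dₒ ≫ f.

2.548 ft

dₒ: 5.19 m = 5190 mm.
Similar triangles through the lens centre give W/dₒ = h/dᵢ; with 1/f = 1/dₒ + 1/dᵢ this gives W = h·(dₒ − f)/f.
W = 7.6 mm × (5190 − 50.3) / 50.3 = 7.6 × 102.1809 ≈ 776.575 mm = 776.575/304.8 ft = 2.54782 ft.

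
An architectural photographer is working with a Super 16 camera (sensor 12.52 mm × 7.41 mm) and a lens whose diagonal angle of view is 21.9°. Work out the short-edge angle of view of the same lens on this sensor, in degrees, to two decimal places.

11.26°

Sensor diagonal = √(12.52² + 7.41²) = √211.6585 ≈ 14.5485 mm.
From the diagonal AOV: f = 14.5485 / (2·tan(10.95°)) = 14.5485 / 0.38695 ≈ 37.5979 mm.
Short-edge AOV = 2·arctan(7.41 / (2 × 37.5979)) = 2·arctan(0.09854) ≈ 11.2558°.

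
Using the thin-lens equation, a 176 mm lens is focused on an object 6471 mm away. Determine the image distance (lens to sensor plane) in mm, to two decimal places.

180.92 mm

1/dᵢ = 1/f − 1/dₒ = 1/176 − 1/6471 = 0.0055273 mm⁻¹.
dᵢ = 1/0.0055273 ≈ 180.9207 mm.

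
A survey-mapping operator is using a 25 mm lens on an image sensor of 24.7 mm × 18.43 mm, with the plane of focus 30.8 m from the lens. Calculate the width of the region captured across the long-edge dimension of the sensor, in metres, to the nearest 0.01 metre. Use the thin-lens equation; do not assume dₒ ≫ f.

30.41 m

dₒ: 30.8 m = 30800 mm.
Similar triangles through the lens centre give W/dₒ = w/dᵢ; with 1/f = 1/dₒ + 1/dᵢ this gives W = w·(dₒ − f)/f.
W = 24.7 mm × (30800 − 25) / 25 = 24.7 × 1231.0000 ≈ 30405.700 mm = 30.4057 m.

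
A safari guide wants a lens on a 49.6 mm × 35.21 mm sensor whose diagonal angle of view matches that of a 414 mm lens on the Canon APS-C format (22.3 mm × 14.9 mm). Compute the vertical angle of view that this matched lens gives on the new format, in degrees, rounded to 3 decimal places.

2.148°

Sensor diagonal = √(22.3² + 14.9²) = √719.3000 ≈ 26.8198 mm.
Sensor diagonal = √(49.6² + 35.21²) = √3699.9041 ≈ 60.8268 mm.
Equal diagonal AOV ⇒ f₂ = f₁ · 60.8268/26.8198 = 414 × 2.26799 ≈ 938.9458 mm.
Vertical AOV on the new format = 2·arctan(35.21 / (2 × 938.9458)) = 2·arctan(0.01875) ≈ 2.1483°.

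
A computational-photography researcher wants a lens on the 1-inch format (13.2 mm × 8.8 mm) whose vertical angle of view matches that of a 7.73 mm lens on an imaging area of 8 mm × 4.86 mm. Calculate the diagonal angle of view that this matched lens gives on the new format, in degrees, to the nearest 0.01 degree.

Equal vertical AOV ⇒ f₂ = f₁ · 8.8/4.86 = 7.73 × 1.81070 ≈ 13.9967 mm.
Sensor diagonal = √(13.2² + 8.8²) = √251.6800 ≈ 15.8644 mm.
Diagonal AOV on the new format = 2·arctan(15.8644 / (2 × 13.9967)) = 2·arctan(0.56672) ≈ 59.0822°.

59.08°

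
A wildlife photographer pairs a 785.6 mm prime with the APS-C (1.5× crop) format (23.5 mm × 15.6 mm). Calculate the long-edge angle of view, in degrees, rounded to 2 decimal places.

1.71°

Angle of view α = 2·arctan(w/2f) with w = 23.5 mm and f = 785.6 mm.
w/2f = 0.01496; arctan(0.01496) ≈ 0.8569°, so α ≈ 1.7138°.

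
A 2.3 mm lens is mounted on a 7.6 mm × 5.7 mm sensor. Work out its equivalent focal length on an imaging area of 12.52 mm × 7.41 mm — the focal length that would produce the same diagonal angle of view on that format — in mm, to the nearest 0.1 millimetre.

Sensor diagonal = √(7.6² + 5.7²) = √90.2500 ≈ 9.5000 mm.
Sensor diagonal = √(12.52² + 7.41²) = √211.6585 ≈ 14.5485 mm.
Equal angle of view means equal diagonal/f ratio, so f₂ = f₁ · (diagonal₂/diagonal₁) = 2.3 × 14.5485/9.5000.
f₂ = 2.3 × 1.53142 ≈ 3.522 mm.

3.5 mm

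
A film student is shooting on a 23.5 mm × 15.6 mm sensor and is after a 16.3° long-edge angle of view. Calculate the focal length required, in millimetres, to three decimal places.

82.046 mm

From α = 2·arctan(w/2f) we get f = w / (2·tan(α/2)).
With w = 23.5 mm and α/2 = 8.15°, tan(α/2) ≈ 0.14321, so f ≈ 23.5 / 0.28642 ≈ 82.0465 mm.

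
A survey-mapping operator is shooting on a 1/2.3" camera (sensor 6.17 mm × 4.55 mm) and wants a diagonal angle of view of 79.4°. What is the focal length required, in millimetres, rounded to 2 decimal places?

4.62 mm

Sensor diagonal = √(6.17² + 4.55²) = √58.7714 ≈ 7.6663 mm.
From α = 2·arctan(d/2f) we get f = d / (2·tan(α/2)).
With d = 7.6663 mm and α/2 = 39.7°, tan(α/2) ≈ 0.83022, so f ≈ 7.6663 / 1.66043 ≈ 4.6170 mm.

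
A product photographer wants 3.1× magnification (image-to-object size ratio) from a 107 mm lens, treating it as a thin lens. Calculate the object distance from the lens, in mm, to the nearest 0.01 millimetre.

141.52 mm

With m = dᵢ/dₒ and 1/f = 1/dₒ + 1/dᵢ, substituting dᵢ = m·dₒ gives 1/f = (1 + 1/m)/dₒ, hence dₒ = f·(1 + 1/m).
dₒ = 107 × (1 + 1/3.1) = 107 × 1.32258 ≈ 141.516 mm.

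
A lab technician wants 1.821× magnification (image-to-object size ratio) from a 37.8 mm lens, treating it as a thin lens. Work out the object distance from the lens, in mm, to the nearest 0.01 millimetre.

58.56 mm

With m = dᵢ/dₒ and 1/f = 1/dₒ + 1/dᵢ, substituting dᵢ = m·dₒ gives 1/f = (1 + 1/m)/dₒ, hence dₒ = f·(1 + 1/m).
dₒ = 37.8 × (1 + 1/1.821) = 37.8 × 1.54915 ≈ 58.558 mm.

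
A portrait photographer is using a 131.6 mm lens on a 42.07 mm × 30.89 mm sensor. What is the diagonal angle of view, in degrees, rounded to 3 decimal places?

22.433°

Sensor diagonal = √(42.07² + 30.89²) = √2724.0770 ≈ 52.1927 mm.
Angle of view α = 2·arctan(d/2f) with d = 52.1927 mm and f = 131.6 mm.
d/2f = 0.19830; arctan(0.19830) ≈ 11.2163°, so α ≈ 22.4325°.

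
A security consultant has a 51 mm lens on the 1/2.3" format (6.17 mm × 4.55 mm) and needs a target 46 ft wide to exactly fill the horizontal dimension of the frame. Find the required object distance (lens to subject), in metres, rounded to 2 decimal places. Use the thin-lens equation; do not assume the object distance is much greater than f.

115.94 m

W: 46 ft × 304.8 mm/ft = 14020.80 mm.
Magnification m = w/W = dᵢ/dₒ; combined with 1/f = 1/dₒ + 1/dᵢ this gives dₒ = f·(1 + W/w).
dₒ = 51 mm × (1 + 14020.8/6.17) = 51 × 2273.4148 ≈ 115944.157 mm = 115.944 m.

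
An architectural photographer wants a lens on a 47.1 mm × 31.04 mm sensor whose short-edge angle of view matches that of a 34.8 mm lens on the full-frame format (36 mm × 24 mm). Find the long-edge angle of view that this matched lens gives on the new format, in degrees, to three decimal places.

Equal short-edge AOV ⇒ f₂ = f₁ · 31.04/24 = 34.8 × 1.29333 ≈ 45.0080 mm.
Long-edge AOV on the new format = 2·arctan(47.1 / (2 × 45.0080)) = 2·arctan(0.52324) ≈ 55.2408°.

55.241°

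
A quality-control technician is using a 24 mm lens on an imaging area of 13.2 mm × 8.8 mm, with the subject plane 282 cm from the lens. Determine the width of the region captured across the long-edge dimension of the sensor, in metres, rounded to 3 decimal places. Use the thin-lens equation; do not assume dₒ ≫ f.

1.538 m

dₒ: 282 cm = 2820 mm.
Similar triangles through the lens centre give W/dₒ = w/dᵢ; with 1/f = 1/dₒ + 1/dᵢ this gives W = w·(dₒ − f)/f.
W = 13.2 mm × (2820 − 24) / 24 = 13.2 × 116.5000 ≈ 1537.800 mm = 1.5378 m.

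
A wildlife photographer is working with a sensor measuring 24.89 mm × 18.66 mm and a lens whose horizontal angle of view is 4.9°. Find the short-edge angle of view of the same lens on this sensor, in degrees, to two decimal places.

From the horizontal AOV: f = 24.89 / (2·tan(2.45°)) = 24.89 / 0.08557 ≈ 290.8618 mm.
Short-edge AOV = 2·arctan(18.66 / (2 × 290.8618)) = 2·arctan(0.03208) ≈ 3.6745°.

3.67°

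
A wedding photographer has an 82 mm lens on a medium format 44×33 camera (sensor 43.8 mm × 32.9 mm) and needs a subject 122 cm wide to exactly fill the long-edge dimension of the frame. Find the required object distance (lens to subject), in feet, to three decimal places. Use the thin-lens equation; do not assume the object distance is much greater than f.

W: 122 cm = 1220 mm.
Magnification m = w/W = dᵢ/dₒ; combined with 1/f = 1/dₒ + 1/dᵢ this gives dₒ = f·(1 + W/w).
dₒ = 82 mm × (1 + 1220/43.8) = 82 × 28.8539 ≈ 2366.018 mm = 2366.018/304.8 ft = 7.76253 ft.

7.763 ft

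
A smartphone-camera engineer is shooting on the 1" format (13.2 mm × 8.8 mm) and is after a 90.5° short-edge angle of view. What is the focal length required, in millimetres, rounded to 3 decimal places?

From α = 2·arctan(h/2f) we get f = h / (2·tan(α/2)).
With h = 8.8 mm and α/2 = 45.25°, tan(α/2) ≈ 1.00876, so f ≈ 8.8 / 2.01753 ≈ 4.3618 mm.

4.362 mm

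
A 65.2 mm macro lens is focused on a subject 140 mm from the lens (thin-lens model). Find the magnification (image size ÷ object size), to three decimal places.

Thin lens: 1/f = 1/dₒ + 1/dᵢ → 1/dᵢ = 1/65.2 − 1/140 = 0.0081946 mm⁻¹, so dᵢ ≈ 122.0321 mm.
Magnification m = dᵢ/dₒ = 122.0321/140 ≈ 0.87166.

0.872×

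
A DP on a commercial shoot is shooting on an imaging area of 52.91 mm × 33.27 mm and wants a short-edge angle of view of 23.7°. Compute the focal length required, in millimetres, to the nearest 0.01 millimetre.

79.28 mm

From α = 2·arctan(h/2f) we get f = h / (2·tan(α/2)).
With h = 33.27 mm and α/2 = 11.85°, tan(α/2) ≈ 0.20982, so f ≈ 33.27 / 0.41964 ≈ 79.2816 mm.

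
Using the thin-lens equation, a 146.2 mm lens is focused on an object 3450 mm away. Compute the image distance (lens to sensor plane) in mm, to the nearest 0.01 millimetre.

1/dᵢ = 1/f − 1/dₒ = 1/146.2 − 1/3450 = 0.0065501 mm⁻¹.
dᵢ = 1/0.0065501 ≈ 152.6697 mm.

152.67 mm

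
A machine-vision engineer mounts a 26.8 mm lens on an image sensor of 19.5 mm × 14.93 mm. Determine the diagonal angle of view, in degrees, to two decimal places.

49.23°

Sensor diagonal = √(19.5² + 14.93²) = √603.1549 ≈ 24.5592 mm.
Angle of view α = 2·arctan(d/2f) with d = 24.5592 mm and f = 26.8 mm.
d/2f = 0.45819; arctan(0.45819) ≈ 24.6170°, so α ≈ 49.2340°.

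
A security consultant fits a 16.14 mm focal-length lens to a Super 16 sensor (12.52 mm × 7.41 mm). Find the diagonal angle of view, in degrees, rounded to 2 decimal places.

Sensor diagonal = √(12.52² + 7.41²) = √211.6585 ≈ 14.5485 mm.
Angle of view α = 2·arctan(d/2f) with d = 14.5485 mm and f = 16.14 mm.
d/2f = 0.45070; arctan(0.45070) ≈ 24.2609°, so α ≈ 48.5219°.

48.52°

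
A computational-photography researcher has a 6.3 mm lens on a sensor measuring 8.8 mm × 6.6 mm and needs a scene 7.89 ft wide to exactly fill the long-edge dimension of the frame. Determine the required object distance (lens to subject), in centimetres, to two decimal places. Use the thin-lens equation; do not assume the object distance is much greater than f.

172.80 cm

W: 7.89 ft × 304.8 mm/ft = 2404.87 mm.
Magnification m = w/W = dᵢ/dₒ; combined with 1/f = 1/dₒ + 1/dᵢ this gives dₒ = f·(1 + W/w).
dₒ = 6.3 mm × (1 + 2404.87/8.8) = 6.3 × 274.2809 ≈ 1727.970 mm = 172.797 cm.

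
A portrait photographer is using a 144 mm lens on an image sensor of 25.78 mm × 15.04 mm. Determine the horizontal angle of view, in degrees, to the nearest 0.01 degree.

10.23°

Angle of view α = 2·arctan(w/2f) with w = 25.78 mm and f = 144 mm.
w/2f = 0.08951; arctan(0.08951) ≈ 5.1151°, so α ≈ 10.2303°.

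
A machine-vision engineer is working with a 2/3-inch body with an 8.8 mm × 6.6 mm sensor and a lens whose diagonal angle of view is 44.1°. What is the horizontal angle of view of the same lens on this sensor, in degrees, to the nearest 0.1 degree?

Sensor diagonal = √(8.8² + 6.6²) = √121.0000 ≈ 11.0000 mm.
From the diagonal AOV: f = 11.0000 / (2·tan(22.05°)) = 11.0000 / 0.81008 ≈ 13.5788 mm.
Horizontal AOV = 2·arctan(8.8 / (2 × 13.5788)) = 2·arctan(0.32403) ≈ 35.9081°.

35.9°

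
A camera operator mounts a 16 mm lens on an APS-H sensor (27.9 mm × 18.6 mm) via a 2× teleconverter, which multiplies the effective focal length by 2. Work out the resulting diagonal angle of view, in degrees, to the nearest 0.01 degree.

Effective focal length f = 16 × 2 = 32 mm.
Sensor diagonal = √(27.9² + 18.6²) = √1124.3700 ≈ 33.5316 mm.
α = 2·arctan(33.532 / (2 × 32)) = 2·arctan(0.52393) ≈ 55.3029°.

55.30°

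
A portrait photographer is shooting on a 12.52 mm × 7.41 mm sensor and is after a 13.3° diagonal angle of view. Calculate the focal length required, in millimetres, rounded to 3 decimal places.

62.393 mm

Sensor diagonal = √(12.52² + 7.41²) = √211.6585 ≈ 14.5485 mm.
From α = 2·arctan(d/2f) we get f = d / (2·tan(α/2)).
With d = 14.5485 mm and α/2 = 6.65°, tan(α/2) ≈ 0.11659, so f ≈ 14.5485 / 0.23318 ≈ 62.3925 mm.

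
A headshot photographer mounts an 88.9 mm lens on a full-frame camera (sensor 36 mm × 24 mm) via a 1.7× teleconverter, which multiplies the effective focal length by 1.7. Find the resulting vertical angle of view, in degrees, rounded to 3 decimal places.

9.080°

Effective focal length f = 88.9 × 1.7 = 151.13 mm.
α = 2·arctan(24 / (2 × 151.13)) = 2·arctan(0.07940) ≈ 9.0797°.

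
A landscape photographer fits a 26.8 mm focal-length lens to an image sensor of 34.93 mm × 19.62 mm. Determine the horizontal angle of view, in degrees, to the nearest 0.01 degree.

Angle of view α = 2·arctan(w/2f) with w = 34.93 mm and f = 26.8 mm.
w/2f = 0.65168; arctan(0.65168) ≈ 33.0914°, so α ≈ 66.1829°.

66.18°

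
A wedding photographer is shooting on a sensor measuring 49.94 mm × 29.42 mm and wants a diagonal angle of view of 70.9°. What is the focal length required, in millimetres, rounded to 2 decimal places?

40.70 mm

Sensor diagonal = √(49.94² + 29.42²) = √3359.5400 ≈ 57.9615 mm.
From α = 2·arctan(d/2f) we get f = d / (2·tan(α/2)).
With d = 57.9615 mm and α/2 = 35.45°, tan(α/2) ≈ 0.71198, so f ≈ 57.9615 / 1.42395 ≈ 40.7046 mm.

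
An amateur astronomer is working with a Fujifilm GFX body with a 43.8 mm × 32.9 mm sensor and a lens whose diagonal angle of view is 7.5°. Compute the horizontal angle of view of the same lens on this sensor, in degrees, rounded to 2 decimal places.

6.00°

Sensor diagonal = √(43.8² + 32.9²) = √3000.8500 ≈ 54.7800 mm.
From the diagonal AOV: f = 54.7800 / (2·tan(3.75°)) = 54.7800 / 0.13109 ≈ 417.8908 mm.
Horizontal AOV = 2·arctan(43.8 / (2 × 417.8908)) = 2·arctan(0.05241) ≈ 5.9998°.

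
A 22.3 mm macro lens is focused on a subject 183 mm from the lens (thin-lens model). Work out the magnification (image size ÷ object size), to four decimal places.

0.1388×

Thin lens: 1/f = 1/dₒ + 1/dᵢ → 1/dᵢ = 1/22.3 − 1/183 = 0.0393786 mm⁻¹, so dᵢ ≈ 25.3945 mm.
Magnification m = dᵢ/dₒ = 25.3945/183 ≈ 0.13877.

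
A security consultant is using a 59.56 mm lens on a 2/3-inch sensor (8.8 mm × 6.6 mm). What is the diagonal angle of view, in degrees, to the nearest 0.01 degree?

Sensor diagonal = √(8.8² + 6.6²) = √121.0000 ≈ 11.0000 mm.
Angle of view α = 2·arctan(d/2f) with d = 11.0000 mm and f = 59.56 mm.
d/2f = 0.09234; arctan(0.09234) ≈ 5.2760°, so α ≈ 10.5519°.

10.55°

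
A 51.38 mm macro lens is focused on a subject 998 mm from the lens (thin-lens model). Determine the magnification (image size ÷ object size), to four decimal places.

0.0543×

Thin lens: 1/f = 1/dₒ + 1/dᵢ → 1/dᵢ = 1/51.38 − 1/998 = 0.0184608 mm⁻¹, so dᵢ ≈ 54.1688 mm.
Magnification m = dᵢ/dₒ = 54.1688/998 ≈ 0.05428.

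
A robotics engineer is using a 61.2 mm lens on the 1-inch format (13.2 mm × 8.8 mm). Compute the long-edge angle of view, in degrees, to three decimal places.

Angle of view α = 2·arctan(w/2f) with w = 13.2 mm and f = 61.2 mm.
w/2f = 0.10784; arctan(0.10784) ≈ 6.1552°, so α ≈ 12.3103°.

12.310°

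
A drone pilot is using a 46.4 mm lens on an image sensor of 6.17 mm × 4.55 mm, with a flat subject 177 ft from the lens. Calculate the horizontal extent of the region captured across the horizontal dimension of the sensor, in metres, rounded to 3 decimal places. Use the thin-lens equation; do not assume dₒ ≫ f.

7.168 m

dₒ: 177 ft × 304.8 mm/ft = 53949.60 mm.
Similar triangles through the lens centre give W/dₒ = w/dᵢ; with 1/f = 1/dₒ + 1/dᵢ this gives W = w·(dₒ − f)/f.
W = 6.17 mm × (53949.6 − 46.4) / 46.4 = 6.17 × 1161.7069 ≈ 7167.731 mm = 7.16773 m.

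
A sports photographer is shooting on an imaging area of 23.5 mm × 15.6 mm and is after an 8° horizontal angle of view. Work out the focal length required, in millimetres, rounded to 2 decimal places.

168.03 mm

From α = 2·arctan(w/2f) we get f = w / (2·tan(α/2)).
With w = 23.5 mm and α/2 = 4°, tan(α/2) ≈ 0.06993, so f ≈ 23.5 / 0.13985 ≈ 168.0328 mm.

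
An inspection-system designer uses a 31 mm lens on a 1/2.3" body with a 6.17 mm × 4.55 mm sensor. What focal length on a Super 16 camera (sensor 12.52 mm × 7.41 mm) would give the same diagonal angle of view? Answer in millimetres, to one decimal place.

Sensor diagonal = √(6.17² + 4.55²) = √58.7714 ≈ 7.6663 mm.
Sensor diagonal = √(12.52² + 7.41²) = √211.6585 ≈ 14.5485 mm.
Equal angle of view means equal diagonal/f ratio, so f₂ = f₁ · (diagonal₂/diagonal₁) = 31 × 14.5485/7.6663.
f₂ = 31 × 1.89773 ≈ 58.830 mm.

58.8 mm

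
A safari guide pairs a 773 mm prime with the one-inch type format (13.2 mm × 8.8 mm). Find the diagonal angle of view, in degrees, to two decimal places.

Sensor diagonal = √(13.2² + 8.8²) = √251.6800 ≈ 15.8644 mm.
Angle of view α = 2·arctan(d/2f) with d = 15.8644 mm and f = 773 mm.
d/2f = 0.01026; arctan(0.01026) ≈ 0.5879°, so α ≈ 1.1759°.

1.18°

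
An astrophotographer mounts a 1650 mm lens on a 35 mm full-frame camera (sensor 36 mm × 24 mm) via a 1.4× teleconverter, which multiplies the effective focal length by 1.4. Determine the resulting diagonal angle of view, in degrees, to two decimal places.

Effective focal length f = 1650 × 1.4 = 2310 mm.
Sensor diagonal = √(36² + 24²) = √1872.0000 ≈ 43.2666 mm.
α = 2·arctan(43.267 / (2 × 2310)) = 2·arctan(0.00937) ≈ 1.0731°.

1.07°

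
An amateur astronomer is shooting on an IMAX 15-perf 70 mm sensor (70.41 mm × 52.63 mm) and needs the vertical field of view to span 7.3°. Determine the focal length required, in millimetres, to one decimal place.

From α = 2·arctan(h/2f) we get f = h / (2·tan(α/2)).
With h = 52.63 mm and α/2 = 3.65°, tan(α/2) ≈ 0.06379, so f ≈ 52.63 / 0.12758 ≈ 412.5201 mm.

412.5 mm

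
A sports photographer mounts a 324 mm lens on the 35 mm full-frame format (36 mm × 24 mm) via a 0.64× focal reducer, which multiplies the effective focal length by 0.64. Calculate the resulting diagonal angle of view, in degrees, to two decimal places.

Effective focal length f = 324 × 0.64 = 207.36 mm.
Sensor diagonal = √(36² + 24²) = √1872.0000 ≈ 43.2666 mm.
α = 2·arctan(43.267 / (2 × 207.36)) = 2·arctan(0.10433) ≈ 11.9119°.

11.91°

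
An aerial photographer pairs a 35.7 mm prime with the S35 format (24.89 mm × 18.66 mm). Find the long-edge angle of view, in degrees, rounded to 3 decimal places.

38.437°

Angle of view α = 2·arctan(w/2f) with w = 24.89 mm and f = 35.7 mm.
w/2f = 0.34860; arctan(0.34860) ≈ 19.2185°, so α ≈ 38.4371°.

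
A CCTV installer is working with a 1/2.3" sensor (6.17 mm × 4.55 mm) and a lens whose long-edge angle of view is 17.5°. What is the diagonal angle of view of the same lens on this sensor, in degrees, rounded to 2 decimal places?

21.65°

From the long-edge AOV: f = 6.17 / (2·tan(8.75°)) = 6.17 / 0.30783 ≈ 20.0436 mm.
Sensor diagonal = √(6.17² + 4.55²) = √58.7714 ≈ 7.6663 mm.
Diagonal AOV = 2·arctan(7.6663 / (2 × 20.0436)) = 2·arctan(0.19124) ≈ 21.6530°.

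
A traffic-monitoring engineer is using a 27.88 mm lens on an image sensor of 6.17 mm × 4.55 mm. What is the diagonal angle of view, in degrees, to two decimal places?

Sensor diagonal = √(6.17² + 4.55²) = √58.7714 ≈ 7.6663 mm.
Angle of view α = 2·arctan(d/2f) with d = 7.6663 mm and f = 27.88 mm.
d/2f = 0.13749; arctan(0.13749) ≈ 7.8283°, so α ≈ 15.6566°.

15.66°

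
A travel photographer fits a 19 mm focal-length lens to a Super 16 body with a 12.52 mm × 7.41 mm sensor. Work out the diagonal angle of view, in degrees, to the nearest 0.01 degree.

Sensor diagonal = √(12.52² + 7.41²) = √211.6585 ≈ 14.5485 mm.
Angle of view α = 2·arctan(d/2f) with d = 14.5485 mm and f = 19 mm.
d/2f = 0.38285; arctan(0.38285) ≈ 20.9496°, so α ≈ 41.8992°.

41.90°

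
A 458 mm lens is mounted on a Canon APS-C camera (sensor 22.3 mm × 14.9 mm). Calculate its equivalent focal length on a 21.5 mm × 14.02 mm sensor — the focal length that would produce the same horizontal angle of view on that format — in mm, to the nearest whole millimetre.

Equal angle of view means equal width/f ratio, so f₂ = f₁ · (width₂/width₁) = 458 × 21.5/22.3.
f₂ = 458 × 0.96413 ≈ 441.570 mm.

442 mm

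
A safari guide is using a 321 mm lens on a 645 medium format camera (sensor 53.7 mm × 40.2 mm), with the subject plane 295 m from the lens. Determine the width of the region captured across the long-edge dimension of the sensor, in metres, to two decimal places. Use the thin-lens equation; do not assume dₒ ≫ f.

dₒ: 295 m = 295000 mm.
Similar triangles through the lens centre give W/dₒ = w/dᵢ; with 1/f = 1/dₒ + 1/dᵢ this gives W = w·(dₒ − f)/f.
W = 53.7 mm × (295000 − 321) / 321 = 53.7 × 918.0031 ≈ 49296.767 mm = 49.2968 m.

49.30 m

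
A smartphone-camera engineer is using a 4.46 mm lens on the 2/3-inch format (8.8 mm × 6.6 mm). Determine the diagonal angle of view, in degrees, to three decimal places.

101.922°

Sensor diagonal = √(8.8² + 6.6²) = √121.0000 ≈ 11.0000 mm.
Angle of view α = 2·arctan(d/2f) with d = 11.0000 mm and f = 4.46 mm.
d/2f = 1.23318; arctan(1.23318) ≈ 50.9611°, so α ≈ 101.9222°.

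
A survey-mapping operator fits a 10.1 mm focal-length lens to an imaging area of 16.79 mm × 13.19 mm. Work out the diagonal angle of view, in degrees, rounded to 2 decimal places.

93.17°

Sensor diagonal = √(16.79² + 13.19²) = √455.8802 ≈ 21.3514 mm.
Angle of view α = 2·arctan(d/2f) with d = 21.3514 mm and f = 10.1 mm.
d/2f = 1.05700; arctan(1.05700) ≈ 46.5872°, so α ≈ 93.1744°.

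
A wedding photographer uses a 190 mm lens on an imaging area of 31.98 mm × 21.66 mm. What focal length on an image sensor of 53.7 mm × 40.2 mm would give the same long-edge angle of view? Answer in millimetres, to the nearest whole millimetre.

Equal angle of view means equal width/f ratio, so f₂ = f₁ · (width₂/width₁) = 190 × 53.7/31.98.
f₂ = 190 × 1.67917 ≈ 319.043 mm.

319 mm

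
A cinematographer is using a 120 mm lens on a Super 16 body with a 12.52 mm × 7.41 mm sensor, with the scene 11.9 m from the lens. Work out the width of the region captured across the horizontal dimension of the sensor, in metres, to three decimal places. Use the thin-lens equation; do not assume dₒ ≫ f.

dₒ: 11.9 m = 11900 mm.
Similar triangles through the lens centre give W/dₒ = w/dᵢ; with 1/f = 1/dₒ + 1/dᵢ this gives W = w·(dₒ − f)/f.
W = 12.52 mm × (11900 − 120) / 120 = 12.52 × 98.1667 ≈ 1229.047 mm = 1.22905 m.

1.229 m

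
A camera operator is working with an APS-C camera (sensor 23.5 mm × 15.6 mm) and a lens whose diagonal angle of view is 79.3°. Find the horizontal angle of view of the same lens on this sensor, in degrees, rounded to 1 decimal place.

Sensor diagonal = √(23.5² + 15.6²) = √795.6100 ≈ 28.2066 mm.
From the diagonal AOV: f = 28.2066 / (2·tan(39.65°)) = 28.2066 / 1.65749 ≈ 17.0177 mm.
Horizontal AOV = 2·arctan(23.5 / (2 × 17.0177)) = 2·arctan(0.69046) ≈ 69.2469°.

69.2°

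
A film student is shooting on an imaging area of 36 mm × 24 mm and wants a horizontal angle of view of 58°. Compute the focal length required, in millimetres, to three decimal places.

32.473 mm

From α = 2·arctan(w/2f) we get f = w / (2·tan(α/2)).
With w = 36 mm and α/2 = 29°, tan(α/2) ≈ 0.55431, so f ≈ 36 / 1.10862 ≈ 32.4729 mm.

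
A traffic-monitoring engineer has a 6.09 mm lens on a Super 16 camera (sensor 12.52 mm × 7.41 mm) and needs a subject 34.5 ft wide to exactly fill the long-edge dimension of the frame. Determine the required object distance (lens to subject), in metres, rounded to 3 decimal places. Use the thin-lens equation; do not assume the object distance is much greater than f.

5.121 m

W: 34.5 ft × 304.8 mm/ft = 10515.60 mm.
Magnification m = w/W = dᵢ/dₒ; combined with 1/f = 1/dₒ + 1/dᵢ this gives dₒ = f·(1 + W/w).
dₒ = 6.09 mm × (1 + 10515.6/12.52) = 6.09 × 840.9041 ≈ 5121.106 mm = 5.12111 m.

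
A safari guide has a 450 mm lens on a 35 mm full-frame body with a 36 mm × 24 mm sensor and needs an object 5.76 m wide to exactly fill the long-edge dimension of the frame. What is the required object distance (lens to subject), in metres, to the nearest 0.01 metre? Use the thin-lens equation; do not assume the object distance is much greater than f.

W: 5.76 m = 5760 mm.
Magnification m = w/W = dᵢ/dₒ; combined with 1/f = 1/dₒ + 1/dᵢ this gives dₒ = f·(1 + W/w).
dₒ = 450 mm × (1 + 5760/36) = 450 × 161.0000 ≈ 72450.000 mm = 72.45 m.

72.45 m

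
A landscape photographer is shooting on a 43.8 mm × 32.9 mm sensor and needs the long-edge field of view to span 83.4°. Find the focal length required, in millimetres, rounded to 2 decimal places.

24.58 mm

From α = 2·arctan(w/2f) we get f = w / (2·tan(α/2)).
With w = 43.8 mm and α/2 = 41.7°, tan(α/2) ≈ 0.89097, so f ≈ 43.8 / 1.78193 ≈ 24.5800 mm.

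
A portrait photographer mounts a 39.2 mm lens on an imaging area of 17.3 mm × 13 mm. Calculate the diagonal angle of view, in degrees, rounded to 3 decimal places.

Sensor diagonal = √(17.3² + 13²) = √468.2900 ≈ 21.6400 mm.
Angle of view α = 2·arctan(d/2f) with d = 21.6400 mm and f = 39.2 mm.
d/2f = 0.27602; arctan(0.27602) ≈ 15.4306°, so α ≈ 30.8612°.

30.861°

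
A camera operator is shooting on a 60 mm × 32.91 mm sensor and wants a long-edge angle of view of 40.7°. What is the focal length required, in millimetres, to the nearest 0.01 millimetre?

From α = 2·arctan(w/2f) we get f = w / (2·tan(α/2)).
With w = 60 mm and α/2 = 20.35°, tan(α/2) ≈ 0.37090, so f ≈ 60 / 0.74181 ≈ 80.8835 mm.

80.88 mm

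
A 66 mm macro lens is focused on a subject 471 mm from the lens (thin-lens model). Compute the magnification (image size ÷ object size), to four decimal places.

Thin lens: 1/f = 1/dₒ + 1/dᵢ → 1/dᵢ = 1/66 − 1/471 = 0.0130284 mm⁻¹, so dᵢ ≈ 76.7556 mm.
Magnification m = dᵢ/dₒ = 76.7556/471 ≈ 0.16296.

0.1630×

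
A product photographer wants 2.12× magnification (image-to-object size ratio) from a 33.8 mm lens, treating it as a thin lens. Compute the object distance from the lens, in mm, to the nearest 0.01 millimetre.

With m = dᵢ/dₒ and 1/f = 1/dₒ + 1/dᵢ, substituting dᵢ = m·dₒ gives 1/f = (1 + 1/m)/dₒ, hence dₒ = f·(1 + 1/m).
dₒ = 33.8 × (1 + 1/2.12) = 33.8 × 1.47170 ≈ 49.743 mm.

49.74 mm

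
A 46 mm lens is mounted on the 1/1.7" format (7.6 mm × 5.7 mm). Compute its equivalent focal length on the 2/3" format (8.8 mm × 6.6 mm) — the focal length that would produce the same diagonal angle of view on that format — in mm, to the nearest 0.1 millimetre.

Sensor diagonal = √(7.6² + 5.7²) = √90.2500 ≈ 9.5000 mm.
Sensor diagonal = √(8.8² + 6.6²) = √121.0000 ≈ 11.0000 mm.
Equal angle of view means equal diagonal/f ratio, so f₂ = f₁ · (diagonal₂/diagonal₁) = 46 × 11.0000/9.5000.
f₂ = 46 × 1.15789 ≈ 53.263 mm.

53.3 mm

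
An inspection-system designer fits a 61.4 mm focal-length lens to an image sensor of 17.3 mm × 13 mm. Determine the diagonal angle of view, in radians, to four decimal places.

Sensor diagonal = √(17.3² + 13²) = √468.2900 ≈ 21.6400 mm.
Angle of view α = 2·arctan(d/2f) with d = 21.6400 mm and f = 61.4 mm.
d/2f = 0.17622; arctan(0.17622) ≈ 0.1744 rad, so α ≈ 0.3489 rad.

0.3489 rad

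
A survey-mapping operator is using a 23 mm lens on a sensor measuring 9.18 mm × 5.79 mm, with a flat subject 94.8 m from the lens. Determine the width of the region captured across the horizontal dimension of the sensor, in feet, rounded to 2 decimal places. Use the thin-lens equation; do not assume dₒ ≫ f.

124.11 ft

dₒ: 94.8 m = 94800 mm.
Similar triangles through the lens centre give W/dₒ = w/dᵢ; with 1/f = 1/dₒ + 1/dᵢ this gives W = w·(dₒ − f)/f.
W = 9.18 mm × (94800 − 23) / 23 = 9.18 × 4120.7391 ≈ 37828.385 mm = 37828.385/304.8 ft = 124.109 ft.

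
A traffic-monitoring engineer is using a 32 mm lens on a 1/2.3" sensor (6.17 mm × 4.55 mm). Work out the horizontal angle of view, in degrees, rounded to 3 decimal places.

11.013°

Angle of view α = 2·arctan(w/2f) with w = 6.17 mm and f = 32 mm.
w/2f = 0.09641; arctan(0.09641) ≈ 5.5067°, so α ≈ 11.0133°.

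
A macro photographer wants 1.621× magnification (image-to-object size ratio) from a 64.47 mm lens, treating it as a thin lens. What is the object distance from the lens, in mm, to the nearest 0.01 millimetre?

104.24 mm

With m = dᵢ/dₒ and 1/f = 1/dₒ + 1/dᵢ, substituting dᵢ = m·dₒ gives 1/f = (1 + 1/m)/dₒ, hence dₒ = f·(1 + 1/m).
dₒ = 64.47 × (1 + 1/1.621) = 64.47 × 1.61690 ≈ 104.242 mm.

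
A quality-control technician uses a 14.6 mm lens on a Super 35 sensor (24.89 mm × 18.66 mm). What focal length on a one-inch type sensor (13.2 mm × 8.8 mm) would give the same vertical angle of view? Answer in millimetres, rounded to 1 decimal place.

6.9 mm

Equal angle of view means equal height/f ratio, so f₂ = f₁ · (height₂/height₁) = 14.6 × 8.8/18.66.
f₂ = 14.6 × 0.47160 ≈ 6.885 mm.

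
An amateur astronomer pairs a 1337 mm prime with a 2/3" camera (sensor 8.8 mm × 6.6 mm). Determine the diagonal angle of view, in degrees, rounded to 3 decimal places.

0.471°

Sensor diagonal = √(8.8² + 6.6²) = √121.0000 ≈ 11.0000 mm.
Angle of view α = 2·arctan(d/2f) with d = 11.0000 mm and f = 1337 mm.
d/2f = 0.00411; arctan(0.00411) ≈ 0.2357°, so α ≈ 0.4714°.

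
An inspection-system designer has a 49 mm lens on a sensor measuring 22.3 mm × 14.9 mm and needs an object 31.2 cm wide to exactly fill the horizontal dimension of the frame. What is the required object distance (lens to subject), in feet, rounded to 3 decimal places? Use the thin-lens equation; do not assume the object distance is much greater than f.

2.410 ft

W: 31.2 cm = 312 mm.
Magnification m = w/W = dᵢ/dₒ; combined with 1/f = 1/dₒ + 1/dᵢ this gives dₒ = f·(1 + W/w).
dₒ = 49 mm × (1 + 312/22.3) = 49 × 14.9910 ≈ 734.561 mm = 734.561/304.8 ft = 2.40998 ft.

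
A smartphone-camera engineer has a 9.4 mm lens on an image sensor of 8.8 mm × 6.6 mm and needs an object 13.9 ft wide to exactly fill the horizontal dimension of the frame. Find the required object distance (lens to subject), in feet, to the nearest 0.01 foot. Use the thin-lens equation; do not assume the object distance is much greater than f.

W: 13.9 ft × 304.8 mm/ft = 4236.72 mm.
Magnification m = w/W = dᵢ/dₒ; combined with 1/f = 1/dₒ + 1/dᵢ this gives dₒ = f·(1 + W/w).
dₒ = 9.4 mm × (1 + 4236.72/8.8) = 9.4 × 482.4454 ≈ 4534.987 mm = 4534.987/304.8 ft = 14.8786 ft.

14.88 ft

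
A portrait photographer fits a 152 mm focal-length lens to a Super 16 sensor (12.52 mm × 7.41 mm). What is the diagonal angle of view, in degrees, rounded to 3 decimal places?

5.480°

Sensor diagonal = √(12.52² + 7.41²) = √211.6585 ≈ 14.5485 mm.
Angle of view α = 2·arctan(d/2f) with d = 14.5485 mm and f = 152 mm.
d/2f = 0.04786; arctan(0.04786) ≈ 2.7399°, so α ≈ 5.4798°.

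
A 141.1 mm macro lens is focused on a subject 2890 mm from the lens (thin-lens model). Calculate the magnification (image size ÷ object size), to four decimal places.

0.0513×

Thin lens: 1/f = 1/dₒ + 1/dᵢ → 1/dᵢ = 1/141.1 − 1/2890 = 0.0067412 mm⁻¹, so dᵢ ≈ 148.3426 mm.
Magnification m = dᵢ/dₒ = 148.3426/2890 ≈ 0.05133.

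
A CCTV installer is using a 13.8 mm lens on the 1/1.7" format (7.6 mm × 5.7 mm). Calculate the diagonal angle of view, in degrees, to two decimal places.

Sensor diagonal = √(7.6² + 5.7²) = √90.2500 ≈ 9.5000 mm.
Angle of view α = 2·arctan(d/2f) with d = 9.5000 mm and f = 13.8 mm.
d/2f = 0.34420; arctan(0.34420) ≈ 18.9936°, so α ≈ 37.9872°.

37.99°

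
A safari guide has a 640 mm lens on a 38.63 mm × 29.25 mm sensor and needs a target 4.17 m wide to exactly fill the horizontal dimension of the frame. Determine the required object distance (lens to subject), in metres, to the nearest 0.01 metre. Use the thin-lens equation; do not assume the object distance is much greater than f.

69.73 m

W: 4.17 m = 4170 mm.
Magnification m = w/W = dᵢ/dₒ; combined with 1/f = 1/dₒ + 1/dᵢ this gives dₒ = f·(1 + W/w).
dₒ = 640 mm × (1 + 4170/38.63) = 640 × 108.9472 ≈ 69726.202 mm = 69.7262 m.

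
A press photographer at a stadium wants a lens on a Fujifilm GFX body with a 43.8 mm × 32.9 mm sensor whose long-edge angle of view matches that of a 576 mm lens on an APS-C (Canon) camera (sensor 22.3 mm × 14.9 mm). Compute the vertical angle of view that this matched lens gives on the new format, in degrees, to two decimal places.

1.67°

Equal long-edge AOV ⇒ f₂ = f₁ · 43.8/22.3 = 576 × 1.96413 ≈ 1131.3363 mm.
Vertical AOV on the new format = 2·arctan(32.9 / (2 × 1131.3363)) = 2·arctan(0.01454) ≈ 1.6661°.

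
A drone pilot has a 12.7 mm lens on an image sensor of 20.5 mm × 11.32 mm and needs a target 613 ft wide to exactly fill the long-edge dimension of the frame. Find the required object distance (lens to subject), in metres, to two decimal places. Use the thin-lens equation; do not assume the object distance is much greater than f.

W: 613 ft × 304.8 mm/ft = 186842.39 mm.
Magnification m = w/W = dᵢ/dₒ; combined with 1/f = 1/dₒ + 1/dᵢ this gives dₒ = f·(1 + W/w).
dₒ = 12.7 mm × (1 + 186842/20.5) = 12.7 × 9115.2631 ≈ 115763.842 mm = 115.764 m.

115.76 m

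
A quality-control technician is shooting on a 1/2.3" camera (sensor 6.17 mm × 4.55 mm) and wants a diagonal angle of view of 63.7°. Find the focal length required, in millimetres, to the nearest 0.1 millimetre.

6.2 mm

Sensor diagonal = √(6.17² + 4.55²) = √58.7714 ≈ 7.6663 mm.
From α = 2·arctan(d/2f) we get f = d / (2·tan(α/2)).
With d = 7.6663 mm and α/2 = 31.85°, tan(α/2) ≈ 0.62124, so f ≈ 7.6663 / 1.24247 ≈ 6.1702 mm.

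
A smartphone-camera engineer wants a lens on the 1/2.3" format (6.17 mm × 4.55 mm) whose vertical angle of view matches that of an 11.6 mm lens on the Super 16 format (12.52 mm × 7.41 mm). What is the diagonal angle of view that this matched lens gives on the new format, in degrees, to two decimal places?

Equal vertical AOV ⇒ f₂ = f₁ · 4.55/7.41 = 11.6 × 0.61404 ≈ 7.1228 mm.
Sensor diagonal = √(6.17² + 4.55²) = √58.7714 ≈ 7.6663 mm.
Diagonal AOV on the new format = 2·arctan(7.6663 / (2 × 7.1228)) = 2·arctan(0.53815) ≈ 56.5737°.

56.57°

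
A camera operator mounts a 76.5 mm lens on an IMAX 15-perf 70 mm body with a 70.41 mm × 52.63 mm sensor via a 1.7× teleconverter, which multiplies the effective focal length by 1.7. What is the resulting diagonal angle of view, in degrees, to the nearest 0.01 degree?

37.35°

Effective focal length f = 76.5 × 1.7 = 130.05 mm.
Sensor diagonal = √(70.41² + 52.63²) = √7727.4850 ≈ 87.9061 mm.
α = 2·arctan(87.906 / (2 × 130.05)) = 2·arctan(0.33797) ≈ 37.3475°.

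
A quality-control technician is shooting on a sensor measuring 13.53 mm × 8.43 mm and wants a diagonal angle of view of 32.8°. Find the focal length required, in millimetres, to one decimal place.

27.1 mm

Sensor diagonal = √(13.53² + 8.43²) = √254.1258 ≈ 15.9413 mm.
From α = 2·arctan(d/2f) we get f = d / (2·tan(α/2)).
With d = 15.9413 mm and α/2 = 16.4°, tan(α/2) ≈ 0.29432, so f ≈ 15.9413 / 0.58863 ≈ 27.0820 mm.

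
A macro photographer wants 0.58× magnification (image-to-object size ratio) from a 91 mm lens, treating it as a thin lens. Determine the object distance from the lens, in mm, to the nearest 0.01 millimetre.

With m = dᵢ/dₒ and 1/f = 1/dₒ + 1/dᵢ, substituting dᵢ = m·dₒ gives 1/f = (1 + 1/m)/dₒ, hence dₒ = f·(1 + 1/m).
dₒ = 91 × (1 + 1/0.58) = 91 × 2.72414 ≈ 247.897 mm.

247.90 mm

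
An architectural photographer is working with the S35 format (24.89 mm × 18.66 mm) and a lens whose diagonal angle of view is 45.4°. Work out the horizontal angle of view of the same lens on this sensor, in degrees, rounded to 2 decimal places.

37.01°

Sensor diagonal = √(24.89² + 18.66²) = √967.7077 ≈ 31.1080 mm.
From the diagonal AOV: f = 31.1080 / (2·tan(22.7°)) = 31.1080 / 0.83662 ≈ 37.1830 mm.
Horizontal AOV = 2·arctan(24.89 / (2 × 37.1830)) = 2·arctan(0.33470) ≈ 37.0103°.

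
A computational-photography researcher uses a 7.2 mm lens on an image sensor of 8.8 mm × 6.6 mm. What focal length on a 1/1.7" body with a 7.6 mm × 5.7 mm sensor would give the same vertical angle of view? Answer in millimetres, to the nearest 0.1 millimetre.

6.2 mm

Equal angle of view means equal height/f ratio, so f₂ = f₁ · (height₂/height₁) = 7.2 × 5.7/6.6.
f₂ = 7.2 × 0.86364 ≈ 6.218 mm.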